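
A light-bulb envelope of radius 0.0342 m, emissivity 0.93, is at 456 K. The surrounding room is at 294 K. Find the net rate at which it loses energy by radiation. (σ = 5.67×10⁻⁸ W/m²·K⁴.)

Q ≈ 27.7 W

A = 4πr² = 4π × (0.0342)² = 0.0147 m².
Q = εσA(T⁴ − T_s⁴). T⁴ − T_s⁴ = (456)⁴ − (294)⁴ = 4.32×10^10 − 7.47×10^9 = 3.58×10^10 K⁴.
Q = 0.93 × 5.67×10⁻⁸ × 0.0147 × 3.58×10^10 = 27.7 W.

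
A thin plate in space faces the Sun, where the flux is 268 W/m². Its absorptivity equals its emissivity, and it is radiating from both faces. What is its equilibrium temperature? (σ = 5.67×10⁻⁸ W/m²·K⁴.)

T ≈ 220 K

Absorbed flux αS = emitted flux 2εσT⁴ per unit area; with α = ε this gives T = (S/2σ)^(1/4).
T = (268 / (2 × 5.67×10⁻⁸))^(1/4) = (2.36×10^9)^(1/4).
T = 220 K.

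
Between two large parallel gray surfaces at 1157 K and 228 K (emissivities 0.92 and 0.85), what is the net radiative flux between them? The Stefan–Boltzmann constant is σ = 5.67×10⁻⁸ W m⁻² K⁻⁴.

q ≈ 80300 W/m²

For two large parallel gray plates, q = σ(T₁⁴ − T₂⁴) / (1/ε₁ + 1/ε₂ − 1).
1/ε₁ + 1/ε₂ − 1 = 1/0.92 + 1/0.85 − 1 = 1.263.
T₁⁴ − T₂⁴ = 1.79×10^12 − 2.70×10^9 = 1.79×10^12 K⁴.
q = 5.67×10⁻⁸ × 1.79×10^12 / 1.263 = 80300 W/m².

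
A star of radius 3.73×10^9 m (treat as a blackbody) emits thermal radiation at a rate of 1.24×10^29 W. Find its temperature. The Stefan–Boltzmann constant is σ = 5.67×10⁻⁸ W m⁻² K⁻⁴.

T ≈ 10600 K

A = 4πr² = 4π × (3.73×10^9)² = 1.75×10^20 m².
From P = σAT⁴, T = (P / σA)^(1/4) = (1.24×10^29 / (5.67×10⁻⁸ × 1.75×10^20))^(1/4).
T = (1.25×10^16)^(1/4) = 10600 K.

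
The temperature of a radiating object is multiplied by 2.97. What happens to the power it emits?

factor ≈ 77.8

P ∝ T⁴, so the power scales as (2.97)⁴ = 77.8.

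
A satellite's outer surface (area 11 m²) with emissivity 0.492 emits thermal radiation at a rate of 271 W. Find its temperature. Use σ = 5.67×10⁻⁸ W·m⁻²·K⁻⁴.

From P = εσAT⁴, T = (P / εσA)^(1/4) = (271 / (0.492 × 5.67×10⁻⁸ × 11.0))^(1/4).
T = (8.83×10^8)^(1/4) = 172 K.

T ≈ 172 K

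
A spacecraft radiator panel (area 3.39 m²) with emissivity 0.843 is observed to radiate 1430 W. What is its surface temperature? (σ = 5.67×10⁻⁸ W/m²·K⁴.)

From P = εσAT⁴, T = (P / εσA)^(1/4) = (1430 / (0.843 × 5.67×10⁻⁸ × 3.39))^(1/4).
T = (8.83×10^9)^(1/4) = 307 K.

T ≈ 307 K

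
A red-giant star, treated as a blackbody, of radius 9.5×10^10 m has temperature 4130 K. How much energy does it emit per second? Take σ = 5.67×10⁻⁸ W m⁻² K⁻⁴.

P ≈ 1.87×10^30 W

A = 4πr² = 4π × (9.5×10^10)² = 1.13×10^23 m².
P = σAT⁴ = 5.67×10⁻⁸ × 1.13×10^23 × (4130)⁴ = 5.67×10⁻⁸ × 1.13×10^23 × 2.91×10^14.
P = 1.87×10^30 W.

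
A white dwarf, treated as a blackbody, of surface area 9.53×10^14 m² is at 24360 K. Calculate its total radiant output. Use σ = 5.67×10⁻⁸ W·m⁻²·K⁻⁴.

P ≈ 1.90×10^25 W

P = σAT⁴ = 5.67×10⁻⁸ × 9.53×10^14 × (24360)⁴ = 5.67×10⁻⁸ × 9.53×10^14 × 3.52×10^17.
P = 1.90×10^25 W.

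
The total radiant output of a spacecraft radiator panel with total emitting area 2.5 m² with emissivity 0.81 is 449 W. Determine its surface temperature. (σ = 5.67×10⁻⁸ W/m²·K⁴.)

T ≈ 250 K

From P = εσAT⁴, T = (P / εσA)^(1/4) = (449 / (0.81 × 5.67×10⁻⁸ × 2.50))^(1/4).
T = (3.91×10^9)^(1/4) = 250 K.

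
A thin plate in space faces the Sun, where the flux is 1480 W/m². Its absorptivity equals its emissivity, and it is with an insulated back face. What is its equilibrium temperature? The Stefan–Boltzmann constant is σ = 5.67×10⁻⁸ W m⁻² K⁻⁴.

Absorbed flux αS = emitted flux εσT⁴ (one radiating face); with α = ε, T = (S/σ)^(1/4).
T = (1480 / 5.67×10⁻⁸)^(1/4) = (2.61×10^10)^(1/4).
T = 402 K.

T ≈ 402 K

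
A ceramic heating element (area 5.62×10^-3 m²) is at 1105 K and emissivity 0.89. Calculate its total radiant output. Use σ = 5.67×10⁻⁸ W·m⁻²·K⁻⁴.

P ≈ 423 W

Stefan–Boltzmann: P = εσAT⁴ = 0.89 × 5.67×10⁻⁸ × 5.62×10^-3 × (1105)⁴ = 0.89 × 5.67×10⁻⁸ × 5.62×10^-3 × 1.49×10^12.
P = 423 W.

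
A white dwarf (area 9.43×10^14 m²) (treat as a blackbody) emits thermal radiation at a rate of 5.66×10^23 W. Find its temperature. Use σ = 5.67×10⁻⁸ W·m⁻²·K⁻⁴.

From P = σAT⁴, T = (P / σA)^(1/4) = (5.66×10^23 / (5.67×10⁻⁸ × 9.43×10^14))^(1/4).
T = (1.06×10^16)^(1/4) = 10100 K.

T ≈ 10100 K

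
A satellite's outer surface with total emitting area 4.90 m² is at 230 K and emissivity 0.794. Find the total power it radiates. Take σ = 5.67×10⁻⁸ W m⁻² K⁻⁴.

P ≈ 617 W

P = εσAT⁴ = 0.794 × 5.67×10⁻⁸ × 4.90 × (230)⁴ = 0.794 × 5.67×10⁻⁸ × 4.90 × 2.80×10^9.
P = 617 W.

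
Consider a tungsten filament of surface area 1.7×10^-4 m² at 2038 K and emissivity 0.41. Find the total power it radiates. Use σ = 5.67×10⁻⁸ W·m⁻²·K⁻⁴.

P = εσAT⁴ = 0.41 × 5.67×10⁻⁸ × 1.70×10^-4 × (2038)⁴ = 0.41 × 5.67×10⁻⁸ × 1.70×10^-4 × 1.73×10^13.
P = 68.2 W.

P ≈ 68.2 W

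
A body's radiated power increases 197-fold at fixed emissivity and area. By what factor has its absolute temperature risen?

P ∝ T⁴ ⇒ T ∝ P^(1/4), so T scales by (197)^(1/4) = 3.75.

factor ≈ 3.75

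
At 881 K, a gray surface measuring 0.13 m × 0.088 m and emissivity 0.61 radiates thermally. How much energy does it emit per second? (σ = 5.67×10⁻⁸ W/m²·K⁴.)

A = 0.13 × 0.088 = 0.0114 m².
Stefan–Boltzmann: P = εσAT⁴ = 0.61 × 5.67×10⁻⁸ × 0.0114 × (881)⁴ = 0.61 × 5.67×10⁻⁸ × 0.0114 × 6.02×10^11.
P = 238 W.

P ≈ 238 W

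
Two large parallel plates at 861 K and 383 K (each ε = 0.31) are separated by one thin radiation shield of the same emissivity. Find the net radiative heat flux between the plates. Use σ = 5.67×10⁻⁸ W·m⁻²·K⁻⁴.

q ≈ 2750 W/m²

Each of the 2 gaps contributes resistance (2/ε − 1) = 2/0.31 − 1 = 5.452; total = 10.90.
q = σ(T₁⁴ − T₂⁴) / 10.90 = 5.67×10⁻⁸ × 5.28×10^11 / 10.90 = 2750 W/m².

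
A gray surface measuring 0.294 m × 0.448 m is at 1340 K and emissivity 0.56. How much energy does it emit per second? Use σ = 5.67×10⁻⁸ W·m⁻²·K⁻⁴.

A = 0.294 × 0.448 = 0.132 m².
P = εσAT⁴ = 0.56 × 5.67×10⁻⁸ × 0.132 × (1340)⁴ = 0.56 × 5.67×10⁻⁸ × 0.132 × 3.22×10^12.
P = 13500 W.

P ≈ 13500 W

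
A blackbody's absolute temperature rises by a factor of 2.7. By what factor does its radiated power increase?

factor ≈ 53.1

P ∝ T⁴, so the power scales as (2.7)⁴ = 53.1.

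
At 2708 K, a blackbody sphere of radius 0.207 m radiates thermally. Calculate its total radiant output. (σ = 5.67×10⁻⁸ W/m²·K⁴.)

A = 4πr² = 4π × (0.207)² = 0.538 m².
P = σAT⁴ = 5.67×10⁻⁸ × 0.538 × (2708)⁴ = 5.67×10⁻⁸ × 0.538 × 5.38×10^13.
P = 1.64×10^6 W.

P ≈ 1.64×10^6 W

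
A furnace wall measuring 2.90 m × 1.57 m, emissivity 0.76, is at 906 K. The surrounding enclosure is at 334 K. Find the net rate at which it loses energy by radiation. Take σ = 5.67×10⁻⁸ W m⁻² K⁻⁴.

A = 2.90 × 1.57 = 4.55 m².
Q = εσA(T⁴ − T_s⁴). T⁴ − T_s⁴ = (906)⁴ − (334)⁴ = 6.74×10^11 − 1.24×10^10 = 6.61×10^11 K⁴.
Q = 0.76 × 5.67×10⁻⁸ × 4.55 × 6.61×10^11 = 1.30×10^5 W.

Q ≈ 1.30×10^5 W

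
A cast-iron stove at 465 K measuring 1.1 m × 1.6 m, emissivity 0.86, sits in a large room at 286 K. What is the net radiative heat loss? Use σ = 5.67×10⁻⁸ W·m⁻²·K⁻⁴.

A = 1.1 × 1.6 = 1.76 m².
Q = εσA(T⁴ − T_s⁴). T⁴ − T_s⁴ = (465)⁴ − (286)⁴ = 4.68×10^10 − 6.69×10^9 = 4.01×10^10 K⁴.
Q = 0.86 × 5.67×10⁻⁸ × 1.76 × 4.01×10^10 = 3440 W.

Q ≈ 3440 W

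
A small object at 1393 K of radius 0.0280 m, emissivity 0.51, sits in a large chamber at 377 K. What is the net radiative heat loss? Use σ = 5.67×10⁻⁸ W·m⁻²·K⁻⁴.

Q ≈ 1070 W

A = 4πr² = 4π × (0.0280)² = 9.85×10^-3 m².
Q = εσA(T⁴ − T_s⁴). T⁴ − T_s⁴ = (1393)⁴ − (377)⁴ = 3.77×10^12 − 2.02×10^10 = 3.75×10^12 K⁴.
Q = 0.51 × 5.67×10⁻⁸ × 9.85×10^-3 × 3.75×10^12 = 1070 W.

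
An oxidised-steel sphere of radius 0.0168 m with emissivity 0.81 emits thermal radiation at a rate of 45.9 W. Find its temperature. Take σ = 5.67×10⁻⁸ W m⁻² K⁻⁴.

A = 4πr² = 4π × (0.0168)² = 3.55×10^-3 m².
From P = εσAT⁴, T = (P / εσA)^(1/4) = (45.9 / (0.81 × 5.67×10⁻⁸ × 3.55×10^-3))^(1/4).
T = (2.82×10^11)^(1/4) = 729 K.

T ≈ 729 K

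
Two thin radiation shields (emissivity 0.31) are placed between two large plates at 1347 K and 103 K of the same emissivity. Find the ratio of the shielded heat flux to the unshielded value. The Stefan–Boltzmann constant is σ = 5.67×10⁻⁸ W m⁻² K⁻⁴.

With N identical shields there are N+1 = 3 gaps in series, each with the same radiative resistance, so the flux falls to 1/(N+1) of its unshielded value.

ratio ≈ 0.333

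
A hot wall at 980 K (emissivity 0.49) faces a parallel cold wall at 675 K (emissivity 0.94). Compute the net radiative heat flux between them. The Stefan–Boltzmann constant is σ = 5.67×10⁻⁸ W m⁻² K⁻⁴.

For two large parallel gray plates, q = σ(T₁⁴ − T₂⁴) / (1/ε₁ + 1/ε₂ − 1).
1/ε₁ + 1/ε₂ − 1 = 1/0.49 + 1/0.94 − 1 = 2.105.
T₁⁴ − T₂⁴ = 9.22×10^11 − 2.08×10^11 = 7.15×10^11 K⁴.
q = 5.67×10⁻⁸ × 7.15×10^11 / 2.105 = 19300 W/m².

q ≈ 19300 W/m²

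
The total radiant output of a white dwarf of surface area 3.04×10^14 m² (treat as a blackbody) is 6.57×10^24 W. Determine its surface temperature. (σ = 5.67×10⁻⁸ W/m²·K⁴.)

T ≈ 24800 K

From P = σAT⁴, T = (P / σA)^(1/4) = (6.57×10^24 / (5.67×10⁻⁸ × 3.04×10^14))^(1/4).
T = (3.81×10^17)^(1/4) = 24800 K.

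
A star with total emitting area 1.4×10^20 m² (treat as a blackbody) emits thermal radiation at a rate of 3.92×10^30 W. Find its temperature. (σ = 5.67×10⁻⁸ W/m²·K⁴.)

From P = σAT⁴, T = (P / σA)^(1/4) = (3.92×10^30 / (5.67×10⁻⁸ × 1.40×10^20))^(1/4).
T = (4.94×10^17)^(1/4) = 26500 K.

T ≈ 26500 K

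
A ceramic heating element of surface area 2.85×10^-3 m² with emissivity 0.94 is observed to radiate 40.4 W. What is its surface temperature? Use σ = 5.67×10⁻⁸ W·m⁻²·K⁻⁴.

From P = εσAT⁴, T = (P / εσA)^(1/4) = (40.4 / (0.94 × 5.67×10⁻⁸ × 2.85×10^-3))^(1/4).
T = (2.66×10^11)^(1/4) = 718 K.

T ≈ 718 K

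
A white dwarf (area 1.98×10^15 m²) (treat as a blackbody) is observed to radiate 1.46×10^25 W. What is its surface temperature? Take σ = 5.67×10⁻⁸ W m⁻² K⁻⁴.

T ≈ 19000 K

From P = σAT⁴, T = (P / σA)^(1/4) = (1.46×10^25 / (5.67×10⁻⁸ × 1.98×10^15))^(1/4).
T = (1.30×10^17)^(1/4) = 19000 K.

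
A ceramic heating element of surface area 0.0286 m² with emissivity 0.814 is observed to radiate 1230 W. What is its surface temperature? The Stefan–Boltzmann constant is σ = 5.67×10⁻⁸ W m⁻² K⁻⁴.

From P = εσAT⁴, T = (P / εσA)^(1/4) = (1230 / (0.814 × 5.67×10⁻⁸ × 0.0286))^(1/4).
T = (9.32×10^11)^(1/4) = 983 K.

T ≈ 983 K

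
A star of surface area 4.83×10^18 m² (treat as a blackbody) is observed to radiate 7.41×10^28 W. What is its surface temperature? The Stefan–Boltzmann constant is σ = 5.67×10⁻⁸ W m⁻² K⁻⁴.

From P = σAT⁴, T = (P / σA)^(1/4) = (7.41×10^28 / (5.67×10⁻⁸ × 4.83×10^18))^(1/4).
T = (2.71×10^17)^(1/4) = 22800 K.

T ≈ 22800 K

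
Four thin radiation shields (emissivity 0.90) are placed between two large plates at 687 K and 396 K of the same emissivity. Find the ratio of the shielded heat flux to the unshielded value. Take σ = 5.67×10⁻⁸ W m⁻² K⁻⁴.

With N identical shields there are N+1 = 5 gaps in series, each with the same radiative resistance, so the flux falls to 1/(N+1) of its unshielded value.

ratio ≈ 0.200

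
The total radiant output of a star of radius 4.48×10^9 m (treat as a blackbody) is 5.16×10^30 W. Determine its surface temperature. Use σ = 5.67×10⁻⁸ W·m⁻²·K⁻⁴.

T ≈ 24500 K

A = 4πr² = 4π × (4.48×10^9)² = 2.52×10^20 m².
From P = σAT⁴, T = (P / σA)^(1/4) = (5.16×10^30 / (5.67×10⁻⁸ × 2.52×10^20))^(1/4).
T = (3.61×10^17)^(1/4) = 24500 K.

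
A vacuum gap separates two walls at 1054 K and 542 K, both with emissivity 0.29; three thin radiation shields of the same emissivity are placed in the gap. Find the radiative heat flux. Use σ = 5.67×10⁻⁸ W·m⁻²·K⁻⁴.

Each of the 4 gaps contributes resistance (2/ε − 1) = 2/0.29 − 1 = 5.897; total = 23.59.
q = σ(T₁⁴ − T₂⁴) / 23.59 = 5.67×10⁻⁸ × 1.15×10^12 / 23.59 = 2760 W/m².

q ≈ 2760 W/m²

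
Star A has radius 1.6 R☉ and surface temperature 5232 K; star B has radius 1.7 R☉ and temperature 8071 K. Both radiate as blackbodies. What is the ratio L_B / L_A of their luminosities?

L = 4πR²σT⁴ ∝ R²T⁴, so L_B/L_A = (1.7/1.6)² × (8071/5232)⁴ = 1.13 × 5.66 = 6.39.

L_B/L_A ≈ 6.39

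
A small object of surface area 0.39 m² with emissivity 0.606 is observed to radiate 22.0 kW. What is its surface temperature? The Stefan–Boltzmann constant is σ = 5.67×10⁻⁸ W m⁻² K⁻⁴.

From P = εσAT⁴, T = (P / εσA)^(1/4) = (22000 / (0.606 × 5.67×10⁻⁸ × 0.390))^(1/4).
T = (1.64×10^12)^(1/4) = 1130 K.

T ≈ 1130 K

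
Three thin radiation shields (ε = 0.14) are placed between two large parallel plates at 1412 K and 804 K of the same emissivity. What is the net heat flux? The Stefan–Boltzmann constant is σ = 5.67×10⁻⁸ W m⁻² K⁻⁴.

Each of the 4 gaps contributes resistance (2/ε − 1) = 2/0.14 − 1 = 13.29; total = 53.14.
q = σ(T₁⁴ − T₂⁴) / 53.14 = 5.67×10⁻⁸ × 3.56×10^12 / 53.14 = 3800 W/m².

q ≈ 3800 W/m²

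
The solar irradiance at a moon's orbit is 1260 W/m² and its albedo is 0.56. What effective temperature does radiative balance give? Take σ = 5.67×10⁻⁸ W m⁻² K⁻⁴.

T ≈ 222 K

Power absorbed = (1−a)S·πR²; power emitted = 4πR²σT⁴. Equating and cancelling πR²:
T = ((1−a)S / 4σ)^(1/4) = (554 / (4 × 5.67×10⁻⁸))^(1/4) = (2.44×10^9)^(1/4).
T = 222 K.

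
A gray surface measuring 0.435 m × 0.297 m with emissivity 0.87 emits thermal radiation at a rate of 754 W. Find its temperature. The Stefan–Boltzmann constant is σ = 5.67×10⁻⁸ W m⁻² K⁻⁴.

A = 0.435 × 0.297 = 0.129 m².
From P = εσAT⁴, T = (P / εσA)^(1/4) = (754 / (0.87 × 5.67×10⁻⁸ × 0.129))^(1/4).
T = (1.18×10^11)^(1/4) = 586 K.

T ≈ 586 K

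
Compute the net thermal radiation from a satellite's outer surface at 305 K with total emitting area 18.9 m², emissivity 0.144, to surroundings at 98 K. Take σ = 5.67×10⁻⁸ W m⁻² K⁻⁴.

Q ≈ 1320 W

Q = εσA(T⁴ − T_s⁴). T⁴ − T_s⁴ = (305)⁴ − (98)⁴ = 8.65×10^9 − 9.22×10^7 = 8.56×10^9 K⁴.
Q = 0.144 × 5.67×10⁻⁸ × 18.9 × 8.56×10^9 = 1320 W.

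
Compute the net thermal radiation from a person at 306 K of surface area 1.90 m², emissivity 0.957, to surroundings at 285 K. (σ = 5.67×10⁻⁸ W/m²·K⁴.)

Q = εσA(T⁴ − T_s⁴). T⁴ − T_s⁴ = (306)⁴ − (285)⁴ = 8.77×10^9 − 6.60×10^9 = 2.17×10^9 K⁴.
Q = 0.957 × 5.67×10⁻⁸ × 1.90 × 2.17×10^9 = 224 W.

Q ≈ 224 W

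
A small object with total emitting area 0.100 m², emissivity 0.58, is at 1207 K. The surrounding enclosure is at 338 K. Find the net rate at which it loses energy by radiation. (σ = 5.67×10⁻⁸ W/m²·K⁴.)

Q = εσA(T⁴ − T_s⁴). T⁴ − T_s⁴ = (1207)⁴ − (338)⁴ = 2.12×10^12 − 1.31×10^10 = 2.11×10^12 K⁴.
Q = 0.58 × 5.67×10⁻⁸ × 0.100 × 2.11×10^12 = 6940 W.

Q ≈ 6940 W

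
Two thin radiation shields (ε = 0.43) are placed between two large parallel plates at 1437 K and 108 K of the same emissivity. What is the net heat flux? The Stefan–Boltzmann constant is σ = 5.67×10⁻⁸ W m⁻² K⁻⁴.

q ≈ 22100 W/m²

Each of the 3 gaps contributes resistance (2/ε − 1) = 2/0.43 − 1 = 3.651; total = 10.95.
q = σ(T₁⁴ − T₂⁴) / 10.95 = 5.67×10⁻⁸ × 4.26×10^12 / 10.95 = 22100 W/m².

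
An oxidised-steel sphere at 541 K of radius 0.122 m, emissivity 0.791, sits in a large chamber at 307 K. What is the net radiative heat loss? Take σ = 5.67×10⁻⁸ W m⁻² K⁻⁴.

A = 4πr² = 4π × (0.122)² = 0.187 m².
Q = εσA(T⁴ − T_s⁴). T⁴ − T_s⁴ = (541)⁴ − (307)⁴ = 8.57×10^10 − 8.88×10^9 = 7.68×10^10 K⁴.
Q = 0.791 × 5.67×10⁻⁸ × 0.187 × 7.68×10^10 = 644 W.

Q ≈ 644 W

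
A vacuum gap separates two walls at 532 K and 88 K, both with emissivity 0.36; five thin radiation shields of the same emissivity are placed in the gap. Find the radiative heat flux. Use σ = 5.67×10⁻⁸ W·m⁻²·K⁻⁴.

q ≈ 166 W/m²

Each of the 6 gaps contributes resistance (2/ε − 1) = 2/0.36 − 1 = 4.556; total = 27.33.
q = σ(T₁⁴ − T₂⁴) / 27.33 = 5.67×10⁻⁸ × 8.00×10^10 / 27.33 = 166 W/m².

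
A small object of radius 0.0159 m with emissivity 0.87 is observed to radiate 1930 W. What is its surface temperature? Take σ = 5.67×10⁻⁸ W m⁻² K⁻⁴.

T ≈ 1870 K

A = 4πr² = 4π × (0.0159)² = 3.18×10^-3 m².
From P = εσAT⁴, T = (P / εσA)^(1/4) = (1930 / (0.87 × 5.67×10⁻⁸ × 3.18×10^-3))^(1/4).
T = (1.23×10^13)^(1/4) = 1870 K.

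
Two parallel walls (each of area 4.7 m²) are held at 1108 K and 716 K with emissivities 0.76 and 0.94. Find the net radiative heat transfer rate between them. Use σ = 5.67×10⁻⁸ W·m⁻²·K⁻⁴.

Q ≈ 2.40×10^5 W

For two large parallel gray plates, q = σ(T₁⁴ − T₂⁴) / (1/ε₁ + 1/ε₂ − 1).
1/ε₁ + 1/ε₂ − 1 = 1/0.76 + 1/0.94 − 1 = 1.380.
T₁⁴ − T₂⁴ = 1.51×10^12 − 2.63×10^11 = 1.24×10^12 K⁴.
q = 5.67×10⁻⁸ × 1.24×10^12 / 1.380 = 51100 W/m².
Q = q·A = 51100 × 4.7 = 2.40×10^5 W.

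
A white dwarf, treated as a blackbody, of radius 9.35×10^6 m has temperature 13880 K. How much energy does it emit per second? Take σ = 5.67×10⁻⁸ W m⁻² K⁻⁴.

P ≈ 2.31×10^24 W

A = 4πr² = 4π × (9.35×10^6)² = 1.10×10^15 m².
P = σAT⁴ = 5.67×10⁻⁸ × 1.10×10^15 × (13880)⁴ = 5.67×10⁻⁸ × 1.10×10^15 × 3.71×10^16.
P = 2.31×10^24 W.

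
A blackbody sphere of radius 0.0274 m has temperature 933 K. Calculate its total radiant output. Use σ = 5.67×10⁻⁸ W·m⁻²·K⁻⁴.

A = 4πr² = 4π × (0.0274)² = 9.43×10^-3 m².
P = σAT⁴ = 5.67×10⁻⁸ × 9.43×10^-3 × (933)⁴ = 5.67×10⁻⁸ × 9.43×10^-3 × 7.58×10^11.
P = 405 W.

P ≈ 405 W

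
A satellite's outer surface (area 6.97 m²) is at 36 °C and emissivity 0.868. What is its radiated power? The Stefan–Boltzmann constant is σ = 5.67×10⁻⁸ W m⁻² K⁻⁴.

P ≈ 3130 W

36 °C = 309 K.
Stefan–Boltzmann: P = εσAT⁴ = 0.868 × 5.67×10⁻⁸ × 6.97 × (309)⁴ = 0.868 × 5.67×10⁻⁸ × 6.97 × 9.12×10^9.
P = 3130 W.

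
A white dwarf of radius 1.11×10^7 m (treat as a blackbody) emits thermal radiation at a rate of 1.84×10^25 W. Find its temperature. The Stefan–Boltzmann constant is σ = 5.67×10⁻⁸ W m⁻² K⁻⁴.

T ≈ 21400 K

A = 4πr² = 4π × (1.11×10^7)² = 1.55×10^15 m².
From P = σAT⁴, T = (P / σA)^(1/4) = (1.84×10^25 / (5.67×10⁻⁸ × 1.55×10^15))^(1/4).
T = (2.10×10^17)^(1/4) = 21400 K.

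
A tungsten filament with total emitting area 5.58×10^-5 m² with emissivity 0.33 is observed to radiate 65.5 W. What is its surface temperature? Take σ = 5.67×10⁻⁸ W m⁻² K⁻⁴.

T ≈ 2810 K

From P = εσAT⁴, T = (P / εσA)^(1/4) = (65.5 / (0.33 × 5.67×10⁻⁸ × 5.58×10^-5))^(1/4).
T = (6.27×10^13)^(1/4) = 2810 K.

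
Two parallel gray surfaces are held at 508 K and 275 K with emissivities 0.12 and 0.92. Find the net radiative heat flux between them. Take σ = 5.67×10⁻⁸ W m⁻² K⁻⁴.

For two large parallel gray plates, q = σ(T₁⁴ − T₂⁴) / (1/ε₁ + 1/ε₂ − 1).
1/ε₁ + 1/ε₂ − 1 = 1/0.12 + 1/0.92 − 1 = 8.420.
T₁⁴ − T₂⁴ = 6.66×10^10 − 5.72×10^9 = 6.09×10^10 K⁴.
q = 5.67×10⁻⁸ × 6.09×10^10 / 8.420 = 410 W/m².

q ≈ 410 W/m²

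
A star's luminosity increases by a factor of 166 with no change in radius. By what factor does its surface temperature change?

factor ≈ 3.59

P ∝ T⁴ ⇒ T ∝ P^(1/4), so T scales by (166)^(1/4) = 3.59.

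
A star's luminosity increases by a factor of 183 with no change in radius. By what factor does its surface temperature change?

factor ≈ 3.68

P ∝ T⁴ ⇒ T ∝ P^(1/4), so T scales by (183)^(1/4) = 3.68.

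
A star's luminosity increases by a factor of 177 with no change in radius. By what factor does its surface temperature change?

factor ≈ 3.65

P ∝ T⁴ ⇒ T ∝ P^(1/4), so T scales by (177)^(1/4) = 3.65.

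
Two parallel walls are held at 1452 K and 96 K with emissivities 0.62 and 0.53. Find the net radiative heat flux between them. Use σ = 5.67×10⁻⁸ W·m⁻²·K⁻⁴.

For two large parallel gray plates, q = σ(T₁⁴ − T₂⁴) / (1/ε₁ + 1/ε₂ − 1).
1/ε₁ + 1/ε₂ − 1 = 1/0.62 + 1/0.53 − 1 = 2.500.
T₁⁴ − T₂⁴ = 4.44×10^12 − 8.49×10^7 = 4.44×10^12 K⁴.
q = 5.67×10⁻⁸ × 4.44×10^12 / 2.500 = 1.01×10^5 W/m².

q ≈ 1.01×10^5 W/m²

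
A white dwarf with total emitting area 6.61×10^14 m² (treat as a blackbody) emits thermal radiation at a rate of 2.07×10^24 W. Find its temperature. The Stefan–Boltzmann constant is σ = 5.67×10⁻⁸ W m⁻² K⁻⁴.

T ≈ 15300 K

From P = σAT⁴, T = (P / σA)^(1/4) = (2.07×10^24 / (5.67×10⁻⁸ × 6.61×10^14))^(1/4).
T = (5.52×10^16)^(1/4) = 15300 K.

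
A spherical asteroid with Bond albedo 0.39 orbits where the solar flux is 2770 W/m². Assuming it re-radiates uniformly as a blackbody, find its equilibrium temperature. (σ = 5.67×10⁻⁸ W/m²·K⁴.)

Power absorbed = (1−a)S·πR²; power emitted = 4πR²σT⁴. Equating and cancelling πR²:
T = ((1−a)S / 4σ)^(1/4) = (1690 / (4 × 5.67×10⁻⁸))^(1/4) = (7.45×10^9)^(1/4).
T = 294 K.

T ≈ 294 K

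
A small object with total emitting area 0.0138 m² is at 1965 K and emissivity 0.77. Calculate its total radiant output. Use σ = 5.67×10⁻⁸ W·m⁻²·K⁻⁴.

P ≈ 8980 W

Stefan–Boltzmann: P = εσAT⁴ = 0.77 × 5.67×10⁻⁸ × 0.0138 × (1965)⁴ = 0.77 × 5.67×10⁻⁸ × 0.0138 × 1.49×10^13.
P = 8980 W.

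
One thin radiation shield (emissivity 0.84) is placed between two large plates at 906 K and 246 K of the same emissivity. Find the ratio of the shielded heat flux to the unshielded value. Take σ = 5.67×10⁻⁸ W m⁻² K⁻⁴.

ratio ≈ 0.500

With N identical shields there are N+1 = 2 gaps in series, each with the same radiative resistance, so the flux falls to 1/(N+1) of its unshielded value.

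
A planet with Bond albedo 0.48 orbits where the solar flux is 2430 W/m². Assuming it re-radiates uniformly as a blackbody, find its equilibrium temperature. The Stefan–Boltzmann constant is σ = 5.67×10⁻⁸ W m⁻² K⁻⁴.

T ≈ 273 K

Power absorbed = (1−a)S·πR²; power emitted = 4πR²σT⁴. Equating and cancelling πR²:
T = ((1−a)S / 4σ)^(1/4) = (1260 / (4 × 5.67×10⁻⁸))^(1/4) = (5.57×10^9)^(1/4).
T = 273 K.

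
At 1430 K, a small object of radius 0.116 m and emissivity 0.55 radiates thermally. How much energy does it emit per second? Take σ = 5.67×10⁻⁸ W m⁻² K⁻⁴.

P ≈ 22100 W

A = 4πr² = 4π × (0.116)² = 0.169 m².
P = εσAT⁴ = 0.55 × 5.67×10⁻⁸ × 0.169 × (1430)⁴ = 0.55 × 5.67×10⁻⁸ × 0.169 × 4.18×10^12.
P = 22100 W.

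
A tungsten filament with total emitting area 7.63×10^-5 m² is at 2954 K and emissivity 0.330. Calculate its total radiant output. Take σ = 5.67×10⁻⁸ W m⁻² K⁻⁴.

P ≈ 109 W

P = εσAT⁴ = 0.330 × 5.67×10⁻⁸ × 7.63×10^-5 × (2954)⁴ = 0.330 × 5.67×10⁻⁸ × 7.63×10^-5 × 7.61×10^13.
P = 109 W.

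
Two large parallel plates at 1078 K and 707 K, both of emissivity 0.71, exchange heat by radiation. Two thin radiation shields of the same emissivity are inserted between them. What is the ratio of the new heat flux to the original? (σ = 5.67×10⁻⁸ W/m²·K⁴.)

With N identical shields there are N+1 = 3 gaps in series, each with the same radiative resistance, so the flux falls to 1/(N+1) of its unshielded value.

ratio ≈ 0.333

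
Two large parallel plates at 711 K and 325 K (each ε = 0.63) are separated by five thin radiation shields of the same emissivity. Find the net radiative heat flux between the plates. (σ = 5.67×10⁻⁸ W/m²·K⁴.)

Each of the 6 gaps contributes resistance (2/ε − 1) = 2/0.63 − 1 = 2.175; total = 13.05.
q = σ(T₁⁴ − T₂⁴) / 13.05 = 5.67×10⁻⁸ × 2.44×10^11 / 13.05 = 1060 W/m².

q ≈ 1060 W/m²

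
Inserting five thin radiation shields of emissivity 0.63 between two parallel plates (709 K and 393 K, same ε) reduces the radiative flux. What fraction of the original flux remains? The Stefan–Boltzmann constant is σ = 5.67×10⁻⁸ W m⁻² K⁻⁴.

ratio ≈ 0.167

With N identical shields there are N+1 = 6 gaps in series, each with the same radiative resistance, so the flux falls to 1/(N+1) of its unshielded value.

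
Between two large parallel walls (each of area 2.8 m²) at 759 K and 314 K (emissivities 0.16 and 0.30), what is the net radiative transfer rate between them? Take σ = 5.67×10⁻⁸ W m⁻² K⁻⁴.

Q ≈ 5960 W

For two large parallel gray plates, q = σ(T₁⁴ − T₂⁴) / (1/ε₁ + 1/ε₂ − 1).
1/ε₁ + 1/ε₂ − 1 = 1/0.16 + 1/0.30 − 1 = 8.583.
T₁⁴ − T₂⁴ = 3.32×10^11 − 9.72×10^9 = 3.22×10^11 K⁴.
q = 5.67×10⁻⁸ × 3.22×10^11 / 8.583 = 2130 W/m².
Q = q·A = 2130 × 2.8 = 5960 W.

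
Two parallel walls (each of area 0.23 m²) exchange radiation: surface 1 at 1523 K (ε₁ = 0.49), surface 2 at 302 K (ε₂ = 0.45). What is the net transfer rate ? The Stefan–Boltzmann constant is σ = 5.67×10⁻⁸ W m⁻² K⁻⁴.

Q ≈ 21500 W

For two large parallel gray plates, q = σ(T₁⁴ − T₂⁴) / (1/ε₁ + 1/ε₂ − 1).
1/ε₁ + 1/ε₂ − 1 = 1/0.49 + 1/0.45 − 1 = 3.263.
T₁⁴ − T₂⁴ = 5.38×10^12 − 8.32×10^9 = 5.37×10^12 K⁴.
q = 5.67×10⁻⁸ × 5.37×10^12 / 3.263 = 93300 W/m².
Q = q·A = 93300 × 0.23 = 21500 W.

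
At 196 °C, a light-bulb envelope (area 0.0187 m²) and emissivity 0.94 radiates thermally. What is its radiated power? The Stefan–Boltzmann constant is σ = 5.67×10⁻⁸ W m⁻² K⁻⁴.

P ≈ 48.2 W

196 °C = 469 K.
P = εσAT⁴ = 0.94 × 5.67×10⁻⁸ × 0.0187 × (469)⁴ = 0.94 × 5.67×10⁻⁸ × 0.0187 × 4.84×10^10.
P = 48.2 W.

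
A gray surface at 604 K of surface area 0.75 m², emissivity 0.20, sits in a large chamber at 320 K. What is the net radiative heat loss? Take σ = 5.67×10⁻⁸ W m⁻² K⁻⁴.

Q = εσA(T⁴ − T_s⁴). T⁴ − T_s⁴ = (604)⁴ − (320)⁴ = 1.33×10^11 − 1.05×10^10 = 1.23×10^11 K⁴.
Q = 0.20 × 5.67×10⁻⁸ × 0.750 × 1.23×10^11 = 1040 W.

Q ≈ 1040 W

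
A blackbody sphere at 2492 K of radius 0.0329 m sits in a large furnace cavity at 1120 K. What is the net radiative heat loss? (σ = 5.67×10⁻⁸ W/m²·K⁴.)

Q ≈ 28500 W

A = 4πr² = 4π × (0.0329)² = 0.0136 m².
Q = σA(T⁴ − T_s⁴). T⁴ − T_s⁴ = (2492)⁴ − (1120)⁴ = 3.86×10^13 − 1.57×10^12 = 3.70×10^13 K⁴.
Q = 5.67×10⁻⁸ × 0.0136 × 3.70×10^13 = 28500 W.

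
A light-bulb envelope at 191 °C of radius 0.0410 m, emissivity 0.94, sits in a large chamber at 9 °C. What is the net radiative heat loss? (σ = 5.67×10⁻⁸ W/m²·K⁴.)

Q ≈ 45.1 W

A = 4πr² = 4π × (0.0410)² = 0.0211 m².
Convert: 191 °C = 464 K; 9 °C = 282 K.
Q = εσA(T⁴ − T_s⁴). T⁴ − T_s⁴ = (464)⁴ − (282)⁴ = 4.64×10^10 − 6.32×10^9 = 4.00×10^10 K⁴.
Q = 0.94 × 5.67×10⁻⁸ × 0.0211 × 4.00×10^10 = 45.1 W.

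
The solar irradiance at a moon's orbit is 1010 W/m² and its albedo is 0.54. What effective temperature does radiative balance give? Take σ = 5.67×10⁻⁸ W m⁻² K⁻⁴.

Power absorbed = (1−a)S·πR²; power emitted = 4πR²σT⁴. Equating and cancelling πR²:
T = ((1−a)S / 4σ)^(1/4) = (465 / (4 × 5.67×10⁻⁸))^(1/4) = (2.05×10^9)^(1/4).
T = 213 K.

T ≈ 213 K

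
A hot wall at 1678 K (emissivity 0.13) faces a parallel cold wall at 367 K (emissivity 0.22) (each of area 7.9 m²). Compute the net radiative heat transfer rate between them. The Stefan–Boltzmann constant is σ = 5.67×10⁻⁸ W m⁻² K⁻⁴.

Q ≈ 3.15×10^5 W

For two large parallel gray plates, q = σ(T₁⁴ − T₂⁴) / (1/ε₁ + 1/ε₂ − 1).
1/ε₁ + 1/ε₂ − 1 = 1/0.13 + 1/0.22 − 1 = 11.24.
T₁⁴ − T₂⁴ = 7.93×10^12 − 1.81×10^10 = 7.91×10^12 K⁴.
q = 5.67×10⁻⁸ × 7.91×10^12 / 11.24 = 39900 W/m².
Q = q·A = 39900 × 7.9 = 3.15×10^5 W.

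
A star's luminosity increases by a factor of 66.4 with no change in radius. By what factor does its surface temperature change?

factor ≈ 2.85

P ∝ T⁴ ⇒ T ∝ P^(1/4), so T scales by (66.4)^(1/4) = 2.85.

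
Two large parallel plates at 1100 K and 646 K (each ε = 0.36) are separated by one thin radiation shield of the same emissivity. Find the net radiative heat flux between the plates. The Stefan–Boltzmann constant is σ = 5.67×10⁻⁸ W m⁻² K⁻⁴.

Each of the 2 gaps contributes resistance (2/ε − 1) = 2/0.36 − 1 = 4.556; total = 9.111.
q = σ(T₁⁴ − T₂⁴) / 9.111 = 5.67×10⁻⁸ × 1.29×10^12 / 9.111 = 8030 W/m².

q ≈ 8030 W/m²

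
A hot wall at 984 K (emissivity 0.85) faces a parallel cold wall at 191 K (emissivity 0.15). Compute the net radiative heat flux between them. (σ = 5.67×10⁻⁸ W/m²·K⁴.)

q ≈ 7760 W/m²

For two large parallel gray plates, q = σ(T₁⁴ − T₂⁴) / (1/ε₁ + 1/ε₂ − 1).
1/ε₁ + 1/ε₂ − 1 = 1/0.85 + 1/0.15 − 1 = 6.843.
T₁⁴ − T₂⁴ = 9.38×10^11 − 1.33×10^9 = 9.36×10^11 K⁴.
q = 5.67×10⁻⁸ × 9.36×10^11 / 6.843 = 7760 W/m².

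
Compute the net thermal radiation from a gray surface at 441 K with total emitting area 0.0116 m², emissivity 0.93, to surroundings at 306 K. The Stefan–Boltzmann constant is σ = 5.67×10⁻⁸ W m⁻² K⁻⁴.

Q ≈ 17.8 W

Q = εσA(T⁴ − T_s⁴). T⁴ − T_s⁴ = (441)⁴ − (306)⁴ = 3.78×10^10 − 8.77×10^9 = 2.91×10^10 K⁴.
Q = 0.93 × 5.67×10⁻⁸ × 0.0116 × 2.91×10^10 = 17.8 W.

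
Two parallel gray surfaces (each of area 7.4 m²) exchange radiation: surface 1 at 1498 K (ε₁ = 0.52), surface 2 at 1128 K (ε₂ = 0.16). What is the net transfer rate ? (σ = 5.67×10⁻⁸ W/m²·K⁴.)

For two large parallel gray plates, q = σ(T₁⁴ − T₂⁴) / (1/ε₁ + 1/ε₂ − 1).
1/ε₁ + 1/ε₂ − 1 = 1/0.52 + 1/0.16 − 1 = 7.173.
T₁⁴ − T₂⁴ = 5.04×10^12 − 1.62×10^12 = 3.42×10^12 K⁴.
q = 5.67×10⁻⁸ × 3.42×10^12 / 7.173 = 27000 W/m².
Q = q·A = 27000 × 7.4 = 2.00×10^5 W.

Q ≈ 2.00×10^5 W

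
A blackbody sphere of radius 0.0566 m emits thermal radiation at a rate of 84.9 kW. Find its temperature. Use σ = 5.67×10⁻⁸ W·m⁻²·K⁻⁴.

T ≈ 2470 K

A = 4πr² = 4π × (0.0566)² = 0.0403 m².
From P = σAT⁴, T = (P / σA)^(1/4) = (84900 / (5.67×10⁻⁸ × 0.0403))^(1/4).
T = (3.72×10^13)^(1/4) = 2470 K.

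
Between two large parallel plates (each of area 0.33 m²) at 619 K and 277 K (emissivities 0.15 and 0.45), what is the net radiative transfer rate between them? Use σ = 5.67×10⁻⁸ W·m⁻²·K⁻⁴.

Q ≈ 334 W

For two large parallel gray plates, q = σ(T₁⁴ − T₂⁴) / (1/ε₁ + 1/ε₂ − 1).
1/ε₁ + 1/ε₂ − 1 = 1/0.15 + 1/0.45 − 1 = 7.889.
T₁⁴ − T₂⁴ = 1.47×10^11 − 5.89×10^9 = 1.41×10^11 K⁴.
q = 5.67×10⁻⁸ × 1.41×10^11 / 7.889 = 1010 W/m².
Q = q·A = 1010 × 0.33 = 334 W.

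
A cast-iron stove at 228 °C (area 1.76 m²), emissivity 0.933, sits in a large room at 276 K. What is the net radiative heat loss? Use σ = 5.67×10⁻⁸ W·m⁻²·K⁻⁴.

Convert: 228 °C = 501 K.
Q = εσA(T⁴ − T_s⁴). T⁴ − T_s⁴ = (501)⁴ − (276)⁴ = 6.30×10^10 − 5.80×10^9 = 5.72×10^10 K⁴.
Q = 0.933 × 5.67×10⁻⁸ × 1.76 × 5.72×10^10 = 5330 W.

Q ≈ 5330 W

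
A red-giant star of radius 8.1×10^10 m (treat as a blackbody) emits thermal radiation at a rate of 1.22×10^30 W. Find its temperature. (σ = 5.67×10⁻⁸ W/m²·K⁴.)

T ≈ 4020 K

A = 4πr² = 4π × (8.1×10^10)² = 8.24×10^22 m².
From P = σAT⁴, T = (P / σA)^(1/4) = (1.22×10^30 / (5.67×10⁻⁸ × 8.24×10^22))^(1/4).
T = (2.61×10^14)^(1/4) = 4020 K.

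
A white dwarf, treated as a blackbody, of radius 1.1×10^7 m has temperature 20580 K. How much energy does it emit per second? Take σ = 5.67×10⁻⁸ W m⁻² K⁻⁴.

P ≈ 1.55×10^25 W

A = 4πr² = 4π × (1.1×10^7)² = 1.52×10^15 m².
P = σAT⁴ = 5.67×10⁻⁸ × 1.52×10^15 × (20580)⁴ = 5.67×10⁻⁸ × 1.52×10^15 × 1.79×10^17.
P = 1.55×10^25 W.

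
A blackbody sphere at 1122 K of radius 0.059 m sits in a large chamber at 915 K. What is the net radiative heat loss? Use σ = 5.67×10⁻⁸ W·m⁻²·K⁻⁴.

Q ≈ 2190 W

A = 4πr² = 4π × (0.059)² = 0.0437 m².
Q = σA(T⁴ − T_s⁴). T⁴ − T_s⁴ = (1122)⁴ − (915)⁴ = 1.58×10^12 − 7.01×10^11 = 8.84×10^11 K⁴.
Q = 5.67×10⁻⁸ × 0.0437 × 8.84×10^11 = 2190 W.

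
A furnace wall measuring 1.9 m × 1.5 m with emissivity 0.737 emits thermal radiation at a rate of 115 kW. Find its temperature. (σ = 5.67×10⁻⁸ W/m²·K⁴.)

T ≈ 991 K

A = 1.9 × 1.5 = 2.85 m².
From P = εσAT⁴, T = (P / εσA)^(1/4) = (1.15×10^5 / (0.737 × 5.67×10⁻⁸ × 2.85))^(1/4).
T = (9.66×10^11)^(1/4) = 991 K.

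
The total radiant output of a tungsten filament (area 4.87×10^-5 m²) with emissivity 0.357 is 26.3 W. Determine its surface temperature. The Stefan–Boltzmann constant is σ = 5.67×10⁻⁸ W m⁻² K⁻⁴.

T ≈ 2270 K

From P = εσAT⁴, T = (P / εσA)^(1/4) = (26.3 / (0.357 × 5.67×10⁻⁸ × 4.87×10^-5))^(1/4).
T = (2.67×10^13)^(1/4) = 2270 K.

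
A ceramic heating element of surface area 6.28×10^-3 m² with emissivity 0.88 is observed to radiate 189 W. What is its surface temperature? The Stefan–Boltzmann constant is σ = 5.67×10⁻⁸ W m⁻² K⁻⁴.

From P = εσAT⁴, T = (P / εσA)^(1/4) = (189 / (0.88 × 5.67×10⁻⁸ × 6.28×10^-3))^(1/4).
T = (6.03×10^11)^(1/4) = 881 K.

T ≈ 881 K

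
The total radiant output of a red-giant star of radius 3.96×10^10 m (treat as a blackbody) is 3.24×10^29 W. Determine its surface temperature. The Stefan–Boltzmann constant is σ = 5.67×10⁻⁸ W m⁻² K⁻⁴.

T ≈ 4130 K

A = 4πr² = 4π × (3.96×10^10)² = 1.97×10^22 m².
From P = σAT⁴, T = (P / σA)^(1/4) = (3.24×10^29 / (5.67×10⁻⁸ × 1.97×10^22))^(1/4).
T = (2.90×10^14)^(1/4) = 4130 K.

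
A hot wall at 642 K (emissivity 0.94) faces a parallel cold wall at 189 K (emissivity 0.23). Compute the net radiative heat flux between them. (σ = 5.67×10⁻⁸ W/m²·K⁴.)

For two large parallel gray plates, q = σ(T₁⁴ − T₂⁴) / (1/ε₁ + 1/ε₂ − 1).
1/ε₁ + 1/ε₂ − 1 = 1/0.94 + 1/0.23 − 1 = 4.412.
T₁⁴ − T₂⁴ = 1.70×10^11 − 1.28×10^9 = 1.69×10^11 K⁴.
q = 5.67×10⁻⁸ × 1.69×10^11 / 4.412 = 2170 W/m².

q ≈ 2170 W/m²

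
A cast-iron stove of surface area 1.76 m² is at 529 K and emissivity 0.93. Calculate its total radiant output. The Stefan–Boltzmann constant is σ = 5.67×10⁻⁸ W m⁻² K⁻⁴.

P ≈ 7270 W

P = εσAT⁴ = 0.93 × 5.67×10⁻⁸ × 1.76 × (529)⁴ = 0.93 × 5.67×10⁻⁸ × 1.76 × 7.83×10^10.
P = 7270 W.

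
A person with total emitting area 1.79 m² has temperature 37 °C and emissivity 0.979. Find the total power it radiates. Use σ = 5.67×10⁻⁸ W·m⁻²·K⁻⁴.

P ≈ 918 W

37 °C = 310 K.
Stefan–Boltzmann: P = εσAT⁴ = 0.979 × 5.67×10⁻⁸ × 1.79 × (310)⁴ = 0.979 × 5.67×10⁻⁸ × 1.79 × 9.24×10^9.
P = 918 W.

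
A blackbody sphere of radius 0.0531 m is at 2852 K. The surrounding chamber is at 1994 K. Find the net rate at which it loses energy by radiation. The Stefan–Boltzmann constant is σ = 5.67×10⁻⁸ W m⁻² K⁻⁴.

Q ≈ 1.01×10^5 W

A = 4πr² = 4π × (0.0531)² = 0.0354 m².
Q = σA(T⁴ − T_s⁴). T⁴ − T_s⁴ = (2852)⁴ − (1994)⁴ = 6.62×10^13 − 1.58×10^13 = 5.04×10^13 K⁴.
Q = 5.67×10⁻⁸ × 0.0354 × 5.04×10^13 = 1.01×10^5 W.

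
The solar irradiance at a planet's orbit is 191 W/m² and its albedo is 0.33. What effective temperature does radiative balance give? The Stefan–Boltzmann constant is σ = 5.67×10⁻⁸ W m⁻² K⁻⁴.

T ≈ 154 K

Power absorbed = (1−a)S·πR²; power emitted = 4πR²σT⁴. Equating and cancelling πR²:
T = ((1−a)S / 4σ)^(1/4) = (128 / (4 × 5.67×10⁻⁸))^(1/4) = (5.64×10^8)^(1/4).
T = 154 K.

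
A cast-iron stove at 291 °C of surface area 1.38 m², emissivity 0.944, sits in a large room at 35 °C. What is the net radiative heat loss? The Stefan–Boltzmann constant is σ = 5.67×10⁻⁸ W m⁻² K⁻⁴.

Q ≈ 6810 W

Convert: 291 °C = 564 K; 35 °C = 308 K.
Q = εσA(T⁴ − T_s⁴). T⁴ − T_s⁴ = (564)⁴ − (308)⁴ = 1.01×10^11 − 9.00×10^9 = 9.22×10^10 K⁴.
Q = 0.944 × 5.67×10⁻⁸ × 1.38 × 9.22×10^10 = 6810 W.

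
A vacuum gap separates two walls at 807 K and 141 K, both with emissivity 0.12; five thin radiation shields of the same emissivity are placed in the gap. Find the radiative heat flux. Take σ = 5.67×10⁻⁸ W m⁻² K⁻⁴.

q ≈ 256 W/m²

Each of the 6 gaps contributes resistance (2/ε − 1) = 2/0.12 − 1 = 15.67; total = 94.00.
q = σ(T₁⁴ − T₂⁴) / 94.00 = 5.67×10⁻⁸ × 4.24×10^11 / 94.00 = 256 W/m².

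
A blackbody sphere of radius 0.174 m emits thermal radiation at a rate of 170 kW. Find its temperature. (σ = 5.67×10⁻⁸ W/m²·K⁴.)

A = 4πr² = 4π × (0.174)² = 0.380 m².
From P = σAT⁴, T = (P / σA)^(1/4) = (1.70×10^5 / (5.67×10⁻⁸ × 0.380))^(1/4).
T = (7.88×10^12)^(1/4) = 1680 K.

T ≈ 1680 K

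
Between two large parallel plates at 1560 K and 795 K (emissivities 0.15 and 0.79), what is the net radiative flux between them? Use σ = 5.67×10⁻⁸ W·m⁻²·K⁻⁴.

q ≈ 45200 W/m²

For two large parallel gray plates, q = σ(T₁⁴ − T₂⁴) / (1/ε₁ + 1/ε₂ − 1).
1/ε₁ + 1/ε₂ − 1 = 1/0.15 + 1/0.79 − 1 = 6.932.
T₁⁴ − T₂⁴ = 5.92×10^12 − 3.99×10^11 = 5.52×10^12 K⁴.
q = 5.67×10⁻⁸ × 5.52×10^12 / 6.932 = 45200 W/m².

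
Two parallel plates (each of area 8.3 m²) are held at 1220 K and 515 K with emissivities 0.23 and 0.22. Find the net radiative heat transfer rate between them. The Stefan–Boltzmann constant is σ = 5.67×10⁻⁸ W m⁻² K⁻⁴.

Q ≈ 1.28×10^5 W

For two large parallel gray plates, q = σ(T₁⁴ − T₂⁴) / (1/ε₁ + 1/ε₂ − 1).
1/ε₁ + 1/ε₂ − 1 = 1/0.23 + 1/0.22 − 1 = 7.893.
T₁⁴ − T₂⁴ = 2.22×10^12 − 7.03×10^10 = 2.14×10^12 K⁴.
q = 5.67×10⁻⁸ × 2.14×10^12 / 7.893 = 15400 W/m².
Q = q·A = 15400 × 8.3 = 1.28×10^5 W.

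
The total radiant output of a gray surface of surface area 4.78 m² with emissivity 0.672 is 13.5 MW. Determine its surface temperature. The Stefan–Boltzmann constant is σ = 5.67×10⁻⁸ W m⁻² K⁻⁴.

T ≈ 2930 K

From P = εσAT⁴, T = (P / εσA)^(1/4) = (1.35×10^7 / (0.672 × 5.67×10⁻⁸ × 4.78))^(1/4).
T = (7.41×10^13)^(1/4) = 2930 K.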